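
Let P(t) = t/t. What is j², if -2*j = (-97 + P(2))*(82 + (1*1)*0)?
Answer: 15492096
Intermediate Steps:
P(t) = 1
j = 3936 (j = -(-97 + 1)*(82 + (1*1)*0)/2 = -(-48)*(82 + 1*0) = -(-48)*(82 + 0) = -(-48)*82 = -½*(-7872) = 3936)
j² = 3936² = 15492096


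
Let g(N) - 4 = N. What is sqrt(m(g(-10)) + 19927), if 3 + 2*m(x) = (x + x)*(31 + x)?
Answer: sqrt(79102)/2 ≈ 140.63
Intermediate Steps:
g(N) = 4 + N
m(x) = -3/2 + x*(31 + x) (m(x) = -3/2 + ((x + x)*(31 + x))/2 = -3/2 + ((2*x)*(31 + x))/2 = -3/2 + (2*x*(31 + x))/2 = -3/2 + x*(31 + x))
sqrt(m(g(-10)) + 19927) = sqrt((-3/2 + (4 - 10)**2 + 31*(4 - 10)) + 19927) = sqrt((-3/2 + (-6)**2 + 31*(-6)) + 19927) = sqrt((-3/2 + 36 - 186) + 19927) = sqrt(-303/2 + 19927) = sqrt(39551/2) = sqrt(79102)/2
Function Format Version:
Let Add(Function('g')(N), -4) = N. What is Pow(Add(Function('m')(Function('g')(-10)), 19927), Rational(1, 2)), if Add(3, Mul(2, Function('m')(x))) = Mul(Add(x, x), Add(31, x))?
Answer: Mul(Rational(1, 2), Pow(79102, Rational(1, 2))) ≈ 140.63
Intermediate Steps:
Function('g')(N) = Add(4, N)
Function('m')(x) = Add(Rational(-3, 2), Mul(x, Add(31, x))) (Function('m')(x) = Add(Rational(-3, 2), Mul(Rational(1, 2), Mul(Add(x, x), Add(31, x)))) = Add(Rational(-3, 2), Mul(Rational(1, 2), Mul(Mul(2, x), Add(31, x)))) = Add(Rational(-3, 2), Mul(Rational(1, 2), Mul(2, x, Add(31, x)))) = Add(Rational(-3, 2), Mul(x, Add(31, x))))
Pow(Add(Function('m')(Function('g')(-10)), 19927), Rational(1, 2)) = Pow(Add(Add(Rational(-3, 2), Pow(Add(4, -10), 2), Mul(31, Add(4, -10))), 19927), Rational(1, 2)) = Pow(Add(Add(Rational(-3, 2), Pow(-6, 2), Mul(31, -6)), 19927), Rational(1, 2)) = Pow(Add(Add(Rational(-3, 2), 36, -186), 19927), Rational(1, 2)) = Pow(Add(Rational(-303, 2), 19927), Rational(1, 2)) = Pow(Rational(39551, 2), Rational(1, 2)) = Mul(Rational(1, 2), Pow(79102, Rational(1, 2)))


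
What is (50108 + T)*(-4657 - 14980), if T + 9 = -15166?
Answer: -685979321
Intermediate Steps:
T = -15175 (T = -9 - 15166 = -15175)
(50108 + T)*(-4657 - 14980) = (50108 - 15175)*(-4657 - 14980) = 34933*(-19637) = -685979321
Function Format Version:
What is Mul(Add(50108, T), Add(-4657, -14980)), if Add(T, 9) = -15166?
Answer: -685979321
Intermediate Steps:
T = -15175 (T = Add(-9, -15166) = -15175)
Mul(Add(50108, T), Add(-4657, -14980)) = Mul(Add(50108, -15175), Add(-4657, -14980)) = Mul(34933, -19637) = -685979321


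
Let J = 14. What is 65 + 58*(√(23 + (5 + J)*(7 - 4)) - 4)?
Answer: -167 + 232*√5 ≈ 351.77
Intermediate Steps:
65 + 58*(√(23 + (5 + J)*(7 - 4)) - 4) = 65 + 58*(√(23 + (5 + 14)*(7 - 4)) - 4) = 65 + 58*(√(23 + 19*3) - 4) = 65 + 58*(√(23 + 57) - 4) = 65 + 58*(√80 - 4) = 65 + 58*(4*√5 - 4) = 65 + 58*(-4 + 4*√5) = 65 + (-232 + 232*√5) = -167 + 232*√5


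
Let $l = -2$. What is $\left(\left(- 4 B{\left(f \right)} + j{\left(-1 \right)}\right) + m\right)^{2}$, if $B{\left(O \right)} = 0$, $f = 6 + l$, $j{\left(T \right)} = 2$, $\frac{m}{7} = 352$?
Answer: $6081156$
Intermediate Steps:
$m = 2464$ ($m = 7 \cdot 352 = 2464$)
$f = 4$ ($f = 6 - 2 = 4$)
$\left(\left(- 4 B{\left(f \right)} + j{\left(-1 \right)}\right) + m\right)^{2} = \left(\left(\left(-4\right) 0 + 2\right) + 2464\right)^{2} = \left(\left(0 + 2\right) + 2464\right)^{2} = \left(2 + 2464\right)^{2} = 2466^{2} = 6081156$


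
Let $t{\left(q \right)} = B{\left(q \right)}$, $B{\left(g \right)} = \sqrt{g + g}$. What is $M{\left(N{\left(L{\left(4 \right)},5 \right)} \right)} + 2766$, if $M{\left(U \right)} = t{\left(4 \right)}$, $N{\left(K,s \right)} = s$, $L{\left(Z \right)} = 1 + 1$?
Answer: $2766 + 2 \sqrt{2} \approx 2768.8$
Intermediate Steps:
$B{\left(g \right)} = \sqrt{2} \sqrt{g}$ ($B{\left(g \right)} = \sqrt{2 g} = \sqrt{2} \sqrt{g}$)
$t{\left(q \right)} = \sqrt{2} \sqrt{q}$
$L{\left(Z \right)} = 2$
$M{\left(U \right)} = 2 \sqrt{2}$ ($M{\left(U \right)} = \sqrt{2} \sqrt{4} = \sqrt{2} \cdot 2 = 2 \sqrt{2}$)
$M{\left(N{\left(L{\left(4 \right)},5 \right)} \right)} + 2766 = 2 \sqrt{2} + 2766 = 2766 + 2 \sqrt{2}$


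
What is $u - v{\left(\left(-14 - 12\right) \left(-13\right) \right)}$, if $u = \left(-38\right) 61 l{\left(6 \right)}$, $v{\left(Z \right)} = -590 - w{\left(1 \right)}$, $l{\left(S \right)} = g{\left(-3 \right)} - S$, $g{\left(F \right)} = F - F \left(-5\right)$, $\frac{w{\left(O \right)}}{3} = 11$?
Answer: $56255$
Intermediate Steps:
$w{\left(O \right)} = 33$ ($w{\left(O \right)} = 3 \cdot 11 = 33$)
$g{\left(F \right)} = 6 F$ ($g{\left(F \right)} = F - - 5 F = F + 5 F = 6 F$)
$l{\left(S \right)} = -18 - S$ ($l{\left(S \right)} = 6 \left(-3\right) - S = -18 - S$)
$v{\left(Z \right)} = -623$ ($v{\left(Z \right)} = -590 - 33 = -623$)
$u = 55632$ ($u = \left(-38\right) 61 \left(-18 - 6\right) = - 2318 \left(-18 - 6\right) = \left(-2318\right) \left(-24\right) = 55632$)
$u - v{\left(\left(-14 - 12\right) \left(-13\right) \right)} = 55632 - -623 = 55632 + 623 = 56255$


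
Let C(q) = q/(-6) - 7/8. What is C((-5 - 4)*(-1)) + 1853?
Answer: 14805/8 ≈ 1850.6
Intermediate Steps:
C(q) = -7/8 - q/6 (C(q) = q*(-⅙) - 7*⅛ = -q/6 - 7/8 = -7/8 - q/6)
C((-5 - 4)*(-1)) + 1853 = (-7/8 - (-5 - 4)*(-1)/6) + 1853 = (-7/8 - (-3)*(-1)/2) + 1853 = (-7/8 - ⅙*9) + 1853 = (-7/8 - 3/2) + 1853 = -19/8 + 1853 = 14805/8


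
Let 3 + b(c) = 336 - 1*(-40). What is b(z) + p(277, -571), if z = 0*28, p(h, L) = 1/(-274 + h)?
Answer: 1120/3 ≈ 373.33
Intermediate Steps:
z = 0
b(c) = 373 (b(c) = -3 + (336 - 1*(-40)) = -3 + (336 + 40) = -3 + 376 = 373)
b(z) + p(277, -571) = 373 + 1/(-274 + 277) = 373 + 1/3 = 373 + ⅓ = 1120/3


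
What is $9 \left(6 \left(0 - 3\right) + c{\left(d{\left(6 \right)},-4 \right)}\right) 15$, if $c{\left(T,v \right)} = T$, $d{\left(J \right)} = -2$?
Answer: $-2700$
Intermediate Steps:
$9 \left(6 \left(0 - 3\right) + c{\left(d{\left(6 \right)},-4 \right)}\right) 15 = 9 \left(6 \left(0 - 3\right) - 2\right) 15 = 9 \left(6 \left(-3\right) - 2\right) 15 = 9 \left(-18 - 2\right) 15 = 9 \left(-20\right) 15 = \left(-180\right) 15 = -2700$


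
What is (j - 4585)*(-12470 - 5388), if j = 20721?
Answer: -288156688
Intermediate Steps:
(j - 4585)*(-12470 - 5388) = (20721 - 4585)*(-12470 - 5388) = 16136*(-17858) = -288156688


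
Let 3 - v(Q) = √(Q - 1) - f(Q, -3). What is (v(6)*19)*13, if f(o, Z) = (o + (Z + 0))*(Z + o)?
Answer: 2964 - 247*√5 ≈ 2411.7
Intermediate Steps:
f(o, Z) = (Z + o)² (f(o, Z) = (o + Z)*(Z + o) = (Z + o)*(Z + o) = (Z + o)²)
v(Q) = 3 + (-3 + Q)² - √(-1 + Q) (v(Q) = 3 - (√(Q - 1) - (-3 + Q)²) = 3 - (√(-1 + Q) - (-3 + Q)²) = 3 + ((-3 + Q)² - √(-1 + Q)) = 3 + (-3 + Q)² - √(-1 + Q))
(v(6)*19)*13 = ((3 + (-3 + 6)² - √(-1 + 6))*19)*13 = ((3 + 3² - √5)*19)*13 = ((3 + 9 - √5)*19)*13 = ((12 - √5)*19)*13 = (228 - 19*√5)*13 = 2964 - 247*√5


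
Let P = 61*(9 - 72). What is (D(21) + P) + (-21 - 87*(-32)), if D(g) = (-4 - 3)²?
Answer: -1031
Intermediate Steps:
P = -3843 (P = 61*(-63) = -3843)
D(g) = 49 (D(g) = (-7)² = 49)
(D(21) + P) + (-21 - 87*(-32)) = (49 - 3843) + (-21 - 87*(-32)) = -3794 + (-21 + 2784) = -3794 + 2763 = -1031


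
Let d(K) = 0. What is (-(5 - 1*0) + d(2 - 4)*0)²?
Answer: 25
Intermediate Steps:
(-(5 - 1*0) + d(2 - 4)*0)² = (-(5 - 1*0) + 0*0)² = (-(5 + 0) + 0)² = (-1*5 + 0)² = (-5 + 0)² = (-5)² = 25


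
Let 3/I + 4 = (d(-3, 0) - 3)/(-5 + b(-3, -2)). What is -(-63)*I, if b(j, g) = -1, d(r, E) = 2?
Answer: -1134/23 ≈ -49.304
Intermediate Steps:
I = -18/23 (I = 3/(-4 + (2 - 3)/(-5 - 1)) = 3/(-4 - 1/(-6)) = 3/(-4 - 1*(-1/6)) = 3/(-4 + 1/6) = 3/(-23/6) = 3*(-6/23) = -18/23 ≈ -0.78261)
-(-63)*I = -(-63)*(-18)/23 = -1*1134/23 = -1134/23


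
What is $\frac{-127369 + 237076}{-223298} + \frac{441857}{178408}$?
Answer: $\frac{39546588965}{19919074792} \approx 1.9854$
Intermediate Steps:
$\frac{-127369 + 237076}{-223298} + \frac{441857}{178408} = 109707 \left(- \frac{1}{223298}\right) + 441857 \cdot \frac{1}{178408} = - \frac{109707}{223298} + \frac{441857}{178408} = \frac{39546588965}{19919074792}$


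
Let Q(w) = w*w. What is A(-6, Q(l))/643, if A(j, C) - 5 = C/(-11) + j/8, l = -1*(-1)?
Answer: 183/28292 ≈ 0.0064683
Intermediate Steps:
l = 1
Q(w) = w²
A(j, C) = 5 - C/11 + j/8 (A(j, C) = 5 + (C/(-11) + j/8) = 5 + (C*(-1/11) + j*(⅛)) = 5 + (-C/11 + j/8) = 5 - C/11 + j/8)
A(-6, Q(l))/643 = (5 - 1/11*1² + (⅛)*(-6))/643 = (5 - 1/11*1 - ¾)*(1/643) = (5 - 1/11 - ¾)*(1/643) = (183/44)*(1/643) = 183/28292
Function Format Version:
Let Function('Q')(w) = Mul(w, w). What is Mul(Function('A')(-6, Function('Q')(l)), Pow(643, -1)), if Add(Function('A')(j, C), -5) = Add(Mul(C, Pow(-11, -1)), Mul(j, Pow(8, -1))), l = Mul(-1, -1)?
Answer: Rational(183, 28292) ≈ 0.0064683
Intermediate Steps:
l = 1
Function('Q')(w) = Pow(w, 2)
Function('A')(j, C) = Add(5, Mul(Rational(-1, 11), C), Mul(Rational(1, 8), j)) (Function('A')(j, C) = Add(5, Add(Mul(C, Pow(-11, -1)), Mul(j, Pow(8, -1)))) = Add(5, Add(Mul(C, Rational(-1, 11)), Mul(j, Rational(1, 8)))) = Add(5, Add(Mul(Rational(-1, 11), C), Mul(Rational(1, 8), j))) = Add(5, Mul(Rational(-1, 11), C), Mul(Rational(1, 8), j)))
Mul(Function('A')(-6, Function('Q')(l)), Pow(643, -1)) = Mul(Add(5, Mul(Rational(-1, 11), Pow(1, 2)), Mul(Rational(1, 8), -6)), Pow(643, -1)) = Mul(Add(5, Mul(Rational(-1, 11), 1), Rational(-3, 4)), Rational(1, 643)) = Mul(Add(5, Rational(-1, 11), Rational(-3, 4)), Rational(1, 643)) = Mul(Rational(183, 44), Rational(1, 643)) = Rational(183, 28292)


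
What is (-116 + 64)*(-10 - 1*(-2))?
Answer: 416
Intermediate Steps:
(-116 + 64)*(-10 - 1*(-2)) = -52*(-10 + 2) = -52*(-8) = 416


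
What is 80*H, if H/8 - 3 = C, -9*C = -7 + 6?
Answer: 17920/9 ≈ 1991.1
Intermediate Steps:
C = ⅑ (C = -(-7 + 6)/9 = -⅑*(-1) = ⅑ ≈ 0.11111)
H = 224/9 (H = 24 + 8*(⅑) = 24 + 8/9 = 224/9 ≈ 24.889)
80*H = 80*(224/9) = 17920/9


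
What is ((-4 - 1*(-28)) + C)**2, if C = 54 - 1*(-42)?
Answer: 14400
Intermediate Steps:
C = 96 (C = 54 + 42 = 96)
((-4 - 1*(-28)) + C)**2 = ((-4 - 1*(-28)) + 96)**2 = ((-4 + 28) + 96)**2 = (24 + 96)**2 = 120**2 = 14400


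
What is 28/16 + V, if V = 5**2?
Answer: 107/4 ≈ 26.750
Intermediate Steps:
V = 25
28/16 + V = 28/16 + 25 = 28*(1/16) + 25 = 7/4 + 25 = 107/4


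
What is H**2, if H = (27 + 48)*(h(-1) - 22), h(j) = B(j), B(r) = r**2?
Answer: 2480625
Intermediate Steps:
h(j) = j**2
H = -1575 (H = (27 + 48)*((-1)**2 - 22) = 75*(1 - 22) = 75*(-21) = -1575)
H**2 = (-1575)**2 = 2480625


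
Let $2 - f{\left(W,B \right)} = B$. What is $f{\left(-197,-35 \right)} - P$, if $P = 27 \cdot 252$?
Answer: $-6767$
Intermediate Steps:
$P = 6804$
$f{\left(W,B \right)} = 2 - B$
$f{\left(-197,-35 \right)} - P = \left(2 - -35\right) - 6804 = \left(2 + 35\right) - 6804 = 37 - 6804 = -6767$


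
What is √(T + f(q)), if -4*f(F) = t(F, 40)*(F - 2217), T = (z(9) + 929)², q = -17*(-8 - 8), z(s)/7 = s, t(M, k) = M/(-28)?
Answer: √47987681/7 ≈ 989.62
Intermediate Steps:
t(M, k) = -M/28 (t(M, k) = M*(-1/28) = -M/28)
z(s) = 7*s
q = 272 (q = -17*(-16) = 272)
T = 984064 (T = (7*9 + 929)² = (63 + 929)² = 992² = 984064)
f(F) = F*(-2217 + F)/112 (f(F) = -(-F/28)*(F - 2217)/4 = -(-F/28)*(-2217 + F)/4 = -(-1)*F*(-2217 + F)/112 = F*(-2217 + F)/112)
√(T + f(q)) = √(984064 + (1/112)*272*(-2217 + 272)) = √(984064 + (1/112)*272*(-1945)) = √(984064 - 33065/7) = √(6855383/7) = √47987681/7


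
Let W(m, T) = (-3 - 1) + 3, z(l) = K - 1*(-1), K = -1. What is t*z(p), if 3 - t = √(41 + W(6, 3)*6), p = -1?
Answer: 0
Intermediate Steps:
z(l) = 0 (z(l) = -1 - 1*(-1) = -1 + 1 = 0)
W(m, T) = -1 (W(m, T) = -4 + 3 = -1)
t = 3 - √35 (t = 3 - √(41 - 1*6) = 3 - √(41 - 6) = 3 - √35 ≈ -2.9161)
t*z(p) = (3 - √35)*0 = 0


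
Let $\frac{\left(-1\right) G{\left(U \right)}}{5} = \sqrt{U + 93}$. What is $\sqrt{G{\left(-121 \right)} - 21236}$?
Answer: $\sqrt{-21236 - 10 i \sqrt{7}} \approx 0.0908 - 145.73 i$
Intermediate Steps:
$G{\left(U \right)} = - 5 \sqrt{93 + U}$ ($G{\left(U \right)} = - 5 \sqrt{U + 93} = - 5 \sqrt{93 + U}$)
$\sqrt{G{\left(-121 \right)} - 21236} = \sqrt{- 5 \sqrt{93 - 121} - 21236} = \sqrt{- 5 \sqrt{-28} - 21236} = \sqrt{- 5 \cdot 2 i \sqrt{7} - 21236} = \sqrt{- 10 i \sqrt{7} - 21236} = \sqrt{-21236 - 10 i \sqrt{7}}$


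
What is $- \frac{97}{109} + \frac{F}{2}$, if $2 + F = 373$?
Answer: $\frac{40245}{218} \approx 184.61$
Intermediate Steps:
$F = 371$ ($F = -2 + 373 = 371$)
$- \frac{97}{109} + \frac{F}{2} = - \frac{97}{109} + \frac{371}{2} = \frac{40245}{218}$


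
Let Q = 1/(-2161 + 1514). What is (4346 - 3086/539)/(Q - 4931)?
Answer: -756798488/859801481 ≈ -0.88020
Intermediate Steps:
Q = -1/647 (Q = 1/(-647) = -1/647 ≈ -0.0015456)
(4346 - 3086/539)/(Q - 4931) = (4346 - 3086/539)/(-1/647 - 4931) = (4346 - 3086*1/539)/(-3190358/647) = (4346 - 3086/539)*(-647/3190358) = (2339408/539)*(-647/3190358) = -756798488/859801481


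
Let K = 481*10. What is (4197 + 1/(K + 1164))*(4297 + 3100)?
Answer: 185464085963/5974 ≈ 3.1045e+7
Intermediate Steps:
K = 4810
(4197 + 1/(K + 1164))*(4297 + 3100) = (4197 + 1/(4810 + 1164))*(4297 + 3100) = (4197 + 1/5974)*7397 = (25072879/5974)*7397 = 185464085963/5974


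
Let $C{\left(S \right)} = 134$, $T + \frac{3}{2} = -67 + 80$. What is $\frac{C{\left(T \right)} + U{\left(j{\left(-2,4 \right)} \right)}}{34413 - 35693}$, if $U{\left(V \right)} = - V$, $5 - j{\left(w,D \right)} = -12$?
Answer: $- \frac{117}{1280} \approx -0.091406$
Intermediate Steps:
$T = \frac{23}{2}$ ($T = - \frac{3}{2} + \left(-67 + 80\right) = - \frac{3}{2} + 13 = \frac{23}{2} \approx 11.5$)
$j{\left(w,D \right)} = 17$ ($j{\left(w,D \right)} = 5 - -12 = 5 + 12 = 17$)
$\frac{C{\left(T \right)} + U{\left(j{\left(-2,4 \right)} \right)}}{34413 - 35693} = \frac{134 - 17}{34413 - 35693} = \frac{134 - 17}{-1280} = 117 \left(- \frac{1}{1280}\right) = - \frac{117}{1280}$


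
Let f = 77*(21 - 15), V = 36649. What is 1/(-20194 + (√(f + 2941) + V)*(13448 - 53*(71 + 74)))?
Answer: 211187993/44600255366356942 - 5763*√3403/44600255366356942 ≈ 4.7276e-9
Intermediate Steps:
f = 462 (f = 77*6 = 462)
1/(-20194 + (√(f + 2941) + V)*(13448 - 53*(71 + 74))) = 1/(-20194 + (√(462 + 2941) + 36649)*(13448 - 53*(71 + 74))) = 1/(-20194 + (√3403 + 36649)*(13448 - 53*145)) = 1/(-20194 + (36649 + √3403)*(13448 - 7685)) = 1/(-20194 + (36649 + √3403)*5763) = 1/(-20194 + (211208187 + 5763*√3403)) = 1/(211187993 + 5763*√3403)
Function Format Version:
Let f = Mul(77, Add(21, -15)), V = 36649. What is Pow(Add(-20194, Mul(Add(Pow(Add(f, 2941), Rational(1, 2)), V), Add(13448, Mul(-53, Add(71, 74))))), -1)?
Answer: Add(Rational(211187993, 44600255366356942), Mul(Rational(-5763, 44600255366356942), Pow(3403, Rational(1, 2)))) ≈ 4.7276e-9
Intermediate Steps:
f = 462 (f = Mul(77, 6) = 462)
Pow(Add(-20194, Mul(Add(Pow(Add(f, 2941), Rational(1, 2)), V), Add(13448, Mul(-53, Add(71, 74))))), -1) = Pow(Add(-20194, Mul(Add(Pow(Add(462, 2941), Rational(1, 2)), 36649), Add(13448, Mul(-53, Add(71, 74))))), -1) = Pow(Add(-20194, Mul(Add(Pow(3403, Rational(1, 2)), 36649), Add(13448, Mul(-53, 145)))), -1) = Pow(Add(-20194, Mul(Add(36649, Pow(3403, Rational(1, 2))), Add(13448, -7685))), -1) = Pow(Add(-20194, Mul(Add(36649, Pow(3403, Rational(1, 2))), 5763)), -1) = Pow(Add(-20194, Add(211208187, Mul(5763, Pow(3403, Rational(1, 2))))), -1) = Pow(Add(211187993, Mul(5763, Pow(3403, Rational(1, 2)))), -1)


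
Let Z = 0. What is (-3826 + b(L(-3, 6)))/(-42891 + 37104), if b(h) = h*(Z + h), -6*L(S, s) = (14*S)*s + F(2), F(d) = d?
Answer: 18809/52083 ≈ 0.36114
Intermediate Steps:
L(S, s) = -⅓ - 7*S*s/3 (L(S, s) = -((14*S)*s + 2)/6 = -(14*S*s + 2)/6 = -(2 + 14*S*s)/6 = -⅓ - 7*S*s/3)
b(h) = h² (b(h) = h*(0 + h) = h*h = h²)
(-3826 + b(L(-3, 6)))/(-42891 + 37104) = (-3826 + (-⅓ - 7/3*(-3)*6)²)/(-42891 + 37104) = (-3826 + (-⅓ + 42)²)/(-5787) = (-3826 + (125/3)²)*(-1/5787) = (-3826 + 15625/9)*(-1/5787) = -18809/9*(-1/5787) = 18809/52083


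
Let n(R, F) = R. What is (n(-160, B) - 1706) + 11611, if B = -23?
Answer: 9745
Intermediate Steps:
(n(-160, B) - 1706) + 11611 = (-160 - 1706) + 11611 = -1866 + 11611 = 9745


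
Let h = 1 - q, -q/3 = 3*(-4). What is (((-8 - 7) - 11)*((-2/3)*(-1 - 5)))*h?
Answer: 3640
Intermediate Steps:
q = 36 (q = -9*(-4) = -3*(-12) = 36)
h = -35 (h = 1 - 1*36 = 1 - 36 = -35)
(((-8 - 7) - 11)*((-2/3)*(-1 - 5)))*h = (((-8 - 7) - 11)*((-2/3)*(-1 - 5)))*(-35) = ((-15 - 11)*(-2*⅓*(-6)))*(-35) = -(-52)*(-6)/3*(-35) = -26*4*(-35) = -104*(-35) = 3640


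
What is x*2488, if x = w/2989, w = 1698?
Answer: 4224624/2989 ≈ 1413.4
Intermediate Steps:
x = 1698/2989 ≈ 0.56808
x*2488 = (1698/2989)*2488 = 4224624/2989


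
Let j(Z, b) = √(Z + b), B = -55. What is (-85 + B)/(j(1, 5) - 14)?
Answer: 196/19 + 14*√6/19 ≈ 12.121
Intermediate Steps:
(-85 + B)/(j(1, 5) - 14) = (-85 - 55)/(√(1 + 5) - 14) = -140/(√6 - 14) = -140/(-14 + √6)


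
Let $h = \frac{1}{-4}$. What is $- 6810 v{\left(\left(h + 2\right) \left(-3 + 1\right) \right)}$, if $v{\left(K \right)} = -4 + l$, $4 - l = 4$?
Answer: $27240$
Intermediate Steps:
$l = 0$ ($l = 4 - 4 = 0$)
$h = - \frac{1}{4} \approx -0.25$
$v{\left(K \right)} = -4$ ($v{\left(K \right)} = -4 + 0 = -4$)
$- 6810 v{\left(\left(h + 2\right) \left(-3 + 1\right) \right)} = \left(-6810\right) \left(-4\right) = 27240$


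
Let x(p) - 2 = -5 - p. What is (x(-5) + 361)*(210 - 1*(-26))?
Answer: 85668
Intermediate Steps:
x(p) = -3 - p (x(p) = 2 + (-5 - p) = -3 - p)
(x(-5) + 361)*(210 - 1*(-26)) = ((-3 - 1*(-5)) + 361)*(210 - 1*(-26)) = ((-3 + 5) + 361)*(210 + 26) = (2 + 361)*236 = 363*236 = 85668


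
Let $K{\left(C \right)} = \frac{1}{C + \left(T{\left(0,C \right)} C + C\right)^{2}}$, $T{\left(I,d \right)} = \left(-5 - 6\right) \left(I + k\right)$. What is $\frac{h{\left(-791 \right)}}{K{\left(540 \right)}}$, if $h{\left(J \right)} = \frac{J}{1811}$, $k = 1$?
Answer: $- \frac{23065987140}{1811} \approx -1.2737 \cdot 10^{7}$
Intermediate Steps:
$h{\left(J \right)} = \frac{J}{1811}$ ($h{\left(J \right)} = J \frac{1}{1811} = \frac{J}{1811}$)
$T{\left(I,d \right)} = -11 - 11 I$ ($T{\left(I,d \right)} = \left(-5 - 6\right) \left(I + 1\right) = \left(-5 - 6\right) \left(1 + I\right) = - 11 \left(1 + I\right) = -11 - 11 I$)
$K{\left(C \right)} = \frac{1}{C + 100 C^{2}}$ ($K{\left(C \right)} = \frac{1}{C + \left(\left(-11 - 0\right) C + C\right)^{2}} = \frac{1}{C + \left(\left(-11 + 0\right) C + C\right)^{2}} = \frac{1}{C + \left(- 11 C + C\right)^{2}} = \frac{1}{C + \left(- 10 C\right)^{2}} = \frac{1}{C + 100 C^{2}}$)
$\frac{h{\left(-791 \right)}}{K{\left(540 \right)}} = \frac{\frac{1}{1811} \left(-791\right)}{\frac{1}{540} \frac{1}{1 + 100 \cdot 540}} = - \frac{791}{1811 \frac{1}{540 \left(1 + 54000\right)}} = - \frac{791}{1811 \frac{1}{540 \cdot 54001}} = - \frac{791}{1811 \cdot \frac{1}{540} \cdot \frac{1}{54001}} = - \frac{791 \frac{1}{\frac{1}{29160540}}}{1811} = \left(- \frac{791}{1811}\right) 29160540 = - \frac{23065987140}{1811}$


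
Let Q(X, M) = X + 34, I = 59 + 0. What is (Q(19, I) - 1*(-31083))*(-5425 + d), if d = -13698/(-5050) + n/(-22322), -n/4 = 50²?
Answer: -4757447115591296/28181525 ≈ -1.6881e+8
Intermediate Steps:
n = -10000 (n = -4*50² = -4*2500 = -10000)
d = 89066689/28181525 (d = -13698/(-5050) - 10000/(-22322) = -13698*(-1/5050) - 10000*(-1/22322) = 6849/2525 + 5000/11161 = 89066689/28181525 ≈ 3.1605)
I = 59
Q(X, M) = 34 + X
(Q(19, I) - 1*(-31083))*(-5425 + d) = ((34 + 19) - 1*(-31083))*(-5425 + 89066689/28181525) = (53 + 31083)*(-152795706436/28181525) = 31136*(-152795706436/28181525) = -4757447115591296/28181525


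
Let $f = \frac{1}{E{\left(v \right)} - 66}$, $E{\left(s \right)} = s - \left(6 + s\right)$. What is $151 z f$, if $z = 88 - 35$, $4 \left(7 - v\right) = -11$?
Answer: $- \frac{8003}{72} \approx -111.15$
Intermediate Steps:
$v = \frac{39}{4}$ ($v = 7 - - \frac{11}{4} = 7 + \frac{11}{4} = \frac{39}{4} \approx 9.75$)
$E{\left(s \right)} = -6$
$f = - \frac{1}{72}$ ($f = \frac{1}{-6 - 66} = \frac{1}{-72} = - \frac{1}{72} \approx -0.013889$)
$z = 53$ ($z = 88 - 35 = 53$)
$151 z f = 151 \cdot 53 \left(- \frac{1}{72}\right) = 8003 \left(- \frac{1}{72}\right) = - \frac{8003}{72}$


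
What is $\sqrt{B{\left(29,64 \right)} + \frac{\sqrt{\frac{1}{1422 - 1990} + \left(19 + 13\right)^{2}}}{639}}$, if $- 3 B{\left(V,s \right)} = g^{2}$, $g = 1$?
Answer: $\frac{\sqrt{-60492 + \sqrt{82591602}}}{426} \approx 0.53222 i$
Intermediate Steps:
$B{\left(V,s \right)} = - \frac{1}{3}$ ($B{\left(V,s \right)} = - \frac{1^{2}}{3} = \left(- \frac{1}{3}\right) 1 = - \frac{1}{3}$)
$\sqrt{B{\left(29,64 \right)} + \frac{\sqrt{\frac{1}{1422 - 1990} + \left(19 + 13\right)^{2}}}{639}} = \sqrt{- \frac{1}{3} + \frac{\sqrt{\frac{1}{1422 - 1990} + \left(19 + 13\right)^{2}}}{639}} = \sqrt{- \frac{1}{3} + \sqrt{\frac{1}{-568} + 32^{2}} \cdot \frac{1}{639}} = \sqrt{- \frac{1}{3} + \sqrt{- \frac{1}{568} + 1024} \cdot \frac{1}{639}} = \sqrt{- \frac{1}{3} + \sqrt{\frac{581631}{568}} \cdot \frac{1}{639}} = \sqrt{- \frac{1}{3} + \frac{\sqrt{82591602}}{284} \cdot \frac{1}{639}} = \sqrt{- \frac{1}{3} + \frac{\sqrt{82591602}}{181476}}$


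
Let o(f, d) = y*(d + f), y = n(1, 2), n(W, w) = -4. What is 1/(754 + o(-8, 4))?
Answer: 1/770 ≈ 0.0012987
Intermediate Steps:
y = -4
o(f, d) = -4*d - 4*f (o(f, d) = -4*(d + f) = -4*d - 4*f)
1/(754 + o(-8, 4)) = 1/(754 + (-4*4 - 4*(-8))) = 1/(754 + (-16 + 32)) = 1/(754 + 16) = 1/770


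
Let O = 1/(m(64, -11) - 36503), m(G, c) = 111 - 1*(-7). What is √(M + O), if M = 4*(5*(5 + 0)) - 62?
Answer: √50306956165/36385 ≈ 6.1644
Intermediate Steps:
m(G, c) = 118 (m(G, c) = 111 + 7 = 118)
O = -1/36385 (O = 1/(118 - 36503) = 1/(-36385) = -1/36385 ≈ -2.7484e-5)
M = 38 (M = 4*(5*5) - 62 = 4*25 - 62 = 100 - 62 = 38)
√(M + O) = √(38 - 1/36385) = √(1382629/36385) = √50306956165/36385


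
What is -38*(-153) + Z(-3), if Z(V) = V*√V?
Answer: 5814 - 3*I*√3 ≈ 5814.0 - 5.1962*I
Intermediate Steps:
Z(V) = V^(3/2)
-38*(-153) + Z(-3) = -38*(-153) + (-3)^(3/2) = 5814 - 3*I*√3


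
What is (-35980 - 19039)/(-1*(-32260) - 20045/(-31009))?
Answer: -1706084171/1000370385 ≈ -1.7055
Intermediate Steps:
(-35980 - 19039)/(-1*(-32260) - 20045/(-31009)) = -55019/(32260 - 20045*(-1/31009)) = -55019/(32260 + 20045/31009) = -55019/1000370385/31009 = -55019*31009/1000370385 = -1706084171/1000370385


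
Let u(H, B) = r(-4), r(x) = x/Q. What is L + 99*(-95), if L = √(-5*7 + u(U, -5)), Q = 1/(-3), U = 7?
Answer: -9405 + I*√23 ≈ -9405.0 + 4.7958*I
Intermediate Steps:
Q = -⅓ (Q = 1*(-⅓) = -⅓ ≈ -0.33333)
r(x) = -3*x (r(x) = x/(-⅓) = x*(-3) = -3*x)
u(H, B) = 12 (u(H, B) = -3*(-4) = 12)
L = I*√23 (L = √(-5*7 + 12) = √(-35 + 12) = √(-23) = I*√23 ≈ 4.7958*I)
L + 99*(-95) = I*√23 + 99*(-95) = I*√23 - 9405 = -9405 + I*√23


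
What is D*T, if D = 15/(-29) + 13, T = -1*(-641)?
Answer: 232042/29 ≈ 8001.4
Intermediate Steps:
T = 641
D = 362/29 (D = 15*(-1/29) + 13 = -15/29 + 13 = 362/29 ≈ 12.483)
D*T = (362/29)*641 = 232042/29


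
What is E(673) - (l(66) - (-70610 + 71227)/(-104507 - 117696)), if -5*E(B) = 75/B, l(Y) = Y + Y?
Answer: -19743373994/149542619 ≈ -132.03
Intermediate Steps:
l(Y) = 2*Y
E(B) = -15/B
E(673) - (l(66) - (-70610 + 71227)/(-104507 - 117696)) = -15/673 - (2*66 - (-70610 + 71227)/(-104507 - 117696)) = -15*1/673 - (132 - 617/(-222203)) = -15/673 - (132 - 617*(-1)/222203) = -15/673 - (132 - 1*(-617/222203)) = -15/673 - (132 + 617/222203) = -15/673 - 1*29331413/222203 = -15/673 - 29331413/222203 = -19743373994/149542619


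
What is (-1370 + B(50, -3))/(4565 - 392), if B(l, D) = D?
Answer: -1373/4173 ≈ -0.32902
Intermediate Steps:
(-1370 + B(50, -3))/(4565 - 392) = (-1370 - 3)/(4565 - 392) = -1373/4173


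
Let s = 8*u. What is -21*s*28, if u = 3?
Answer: -14112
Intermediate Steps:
s = 24 (s = 8*3 = 24)
-21*s*28 = -21*24*28 = -504*28 = -14112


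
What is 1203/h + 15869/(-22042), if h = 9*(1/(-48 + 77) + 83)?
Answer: 70844381/79615704 ≈ 0.88983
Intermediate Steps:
h = 21672/29 (h = 9*(1/29 + 83) = 9*(2408/29) = 21672/29 ≈ 747.31)
1203/h + 15869/(-22042) = 1203/(21672/29) + 15869/(-22042) = 1203*(29/21672) + 15869*(-1/22042) = 11629/7224 - 15869/22042 = 70844381/79615704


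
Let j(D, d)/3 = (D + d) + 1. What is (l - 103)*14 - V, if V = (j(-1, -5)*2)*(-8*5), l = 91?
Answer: -1368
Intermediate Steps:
j(D, d) = 3 + 3*D + 3*d (j(D, d) = 3*((D + d) + 1) = 3*(1 + D + d) = 3 + 3*D + 3*d)
V = 1200 (V = ((3 + 3*(-1) + 3*(-5))*2)*(-8*5) = ((3 - 3 - 15)*2)*(-40) = -15*2*(-40) = -30*(-40) = 1200)
(l - 103)*14 - V = (91 - 103)*14 - 1*1200 = -12*14 - 1200 = -168 - 1200 = -1368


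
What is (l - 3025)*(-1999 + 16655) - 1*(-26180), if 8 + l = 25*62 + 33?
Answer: -21225020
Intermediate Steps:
l = 1575 (l = -8 + (25*62 + 33) = -8 + (1550 + 33) = -8 + 1583 = 1575)
(l - 3025)*(-1999 + 16655) - 1*(-26180) = (1575 - 3025)*(-1999 + 16655) - 1*(-26180) = -1450*14656 + 26180 = -21251200 + 26180 = -21225020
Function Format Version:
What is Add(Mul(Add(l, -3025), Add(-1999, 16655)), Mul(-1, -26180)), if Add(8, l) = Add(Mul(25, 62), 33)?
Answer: -21225020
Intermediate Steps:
l = 1575 (l = Add(-8, Add(Mul(25, 62), 33)) = Add(-8, Add(1550, 33)) = Add(-8, 1583) = 1575)
Add(Mul(Add(l, -3025), Add(-1999, 16655)), Mul(-1, -26180)) = Add(Mul(Add(1575, -3025), Add(-1999, 16655)), Mul(-1, -26180)) = Add(Mul(-1450, 14656), 26180) = Add(-21251200, 26180) = -21225020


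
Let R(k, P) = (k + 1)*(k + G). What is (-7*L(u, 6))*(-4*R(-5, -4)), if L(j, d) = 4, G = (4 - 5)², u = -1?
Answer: 1792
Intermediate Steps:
G = 1 (G = (-1)² = 1)
R(k, P) = (1 + k)² (R(k, P) = (k + 1)*(k + 1) = (1 + k)*(1 + k) = (1 + k)²)
(-7*L(u, 6))*(-4*R(-5, -4)) = (-7*4)*(-4*(1 + (-5)² + 2*(-5))) = -(-112)*(1 + 25 - 10) = -(-112)*16 = -28*(-64) = 1792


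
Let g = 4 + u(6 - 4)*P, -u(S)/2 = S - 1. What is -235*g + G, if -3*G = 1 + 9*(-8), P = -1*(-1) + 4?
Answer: 4301/3 ≈ 1433.7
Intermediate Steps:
P = 5 (P = 1 + 4 = 5)
u(S) = 2 - 2*S (u(S) = -2*(S - 1) = -2*(-1 + S) = 2 - 2*S)
G = 71/3 (G = -(1 + 9*(-8))/3 = -(1 - 72)/3 = -1/3*(-71) = 71/3 ≈ 23.667)
g = -6 (g = 4 + (2 - 2*(6 - 4))*5 = 4 + (2 - 2*2)*5 = 4 + (2 - 4)*5 = 4 - 2*5 = 4 - 10 = -6)
-235*g + G = -235*(-6) + 71/3 = 1410 + 71/3 = 4301/3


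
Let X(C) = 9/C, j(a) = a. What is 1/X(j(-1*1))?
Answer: -⅑ ≈ -0.11111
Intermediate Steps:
1/X(j(-1*1)) = 1/(9/((-1*1))) = 1/(9/(-1)) = 1/(9*(-1)) = 1/(-9) = -⅑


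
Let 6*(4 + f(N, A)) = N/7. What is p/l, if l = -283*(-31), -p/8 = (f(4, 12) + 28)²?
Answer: -2048288/3868893 ≈ -0.52942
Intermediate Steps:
f(N, A) = -4 + N/42 (f(N, A) = -4 + (N/7)/6 = -4 + N/42)
p = -2048288/441 (p = -8*((-4 + (1/42)*4) + 28)² = -8*((-4 + 2/21) + 28)² = -8*(-82/21 + 28)² = -8*(506/21)² = -8*256036/441 = -2048288/441 ≈ -4644.6)
l = 8773
p/l = -2048288/441/8773 = -2048288/441*1/8773 = -2048288/3868893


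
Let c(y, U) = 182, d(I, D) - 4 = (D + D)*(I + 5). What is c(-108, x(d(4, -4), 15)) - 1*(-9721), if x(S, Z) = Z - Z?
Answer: 9903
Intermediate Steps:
d(I, D) = 4 + 2*D*(5 + I) (d(I, D) = 4 + (D + D)*(I + 5) = 4 + (2*D)*(5 + I) = 4 + 2*D*(5 + I))
x(S, Z) = 0
c(-108, x(d(4, -4), 15)) - 1*(-9721) = 182 - 1*(-9721) = 182 + 9721 = 9903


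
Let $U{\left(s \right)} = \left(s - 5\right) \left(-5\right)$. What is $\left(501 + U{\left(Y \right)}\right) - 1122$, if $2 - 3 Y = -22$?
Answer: $-636$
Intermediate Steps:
$Y = 8$ ($Y = \frac{2}{3} - - \frac{22}{3} = \frac{2}{3} + \frac{22}{3} = 8$)
$U{\left(s \right)} = 25 - 5 s$ ($U{\left(s \right)} = \left(-5 + s\right) \left(-5\right) = 25 - 5 s$)
$\left(501 + U{\left(Y \right)}\right) - 1122 = \left(501 + \left(25 - 40\right)\right) - 1122 = \left(501 - 15\right) - 1122 = 486 - 1122 = -636$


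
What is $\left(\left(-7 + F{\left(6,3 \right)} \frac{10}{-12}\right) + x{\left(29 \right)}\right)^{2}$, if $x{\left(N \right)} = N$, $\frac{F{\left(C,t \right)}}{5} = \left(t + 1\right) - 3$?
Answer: $\frac{11449}{36} \approx 318.03$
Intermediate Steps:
$F{\left(C,t \right)} = -10 + 5 t$ ($F{\left(C,t \right)} = 5 \left(\left(t + 1\right) - 3\right) = 5 \left(\left(1 + t\right) - 3\right) = 5 \left(-2 + t\right) = -10 + 5 t$)
$\left(\left(-7 + F{\left(6,3 \right)} \frac{10}{-12}\right) + x{\left(29 \right)}\right)^{2} = \left(\left(-7 + \left(-10 + 5 \cdot 3\right) \frac{10}{-12}\right) + 29\right)^{2} = \left(\left(-7 + \left(-10 + 15\right) 10 \left(- \frac{1}{12}\right)\right) + 29\right)^{2} = \left(\left(-7 + 5 \left(- \frac{5}{6}\right)\right) + 29\right)^{2} = \left(\left(-7 - \frac{25}{6}\right) + 29\right)^{2} = \left(- \frac{67}{6} + 29\right)^{2} = \left(\frac{107}{6}\right)^{2} = \frac{11449}{36}$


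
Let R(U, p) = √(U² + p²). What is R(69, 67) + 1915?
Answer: 1915 + 5*√370 ≈ 2011.2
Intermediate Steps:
R(69, 67) + 1915 = √(69² + 67²) + 1915 = √(4761 + 4489) + 1915 = √9250 + 1915 = 5*√370 + 1915 = 1915 + 5*√370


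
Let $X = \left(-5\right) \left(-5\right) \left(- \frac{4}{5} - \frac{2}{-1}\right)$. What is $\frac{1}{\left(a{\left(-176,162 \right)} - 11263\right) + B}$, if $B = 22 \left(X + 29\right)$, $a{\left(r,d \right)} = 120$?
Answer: $- \frac{1}{9845} \approx -0.00010157$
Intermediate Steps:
$X = 30$ ($X = 25 \left(\left(-4\right) \frac{1}{5} - -2\right) = 25 \left(- \frac{4}{5} + 2\right) = 25 \cdot \frac{6}{5} = 30$)
$B = 1298$ ($B = 22 \left(30 + 29\right) = 22 \cdot 59 = 1298$)
$\frac{1}{\left(a{\left(-176,162 \right)} - 11263\right) + B} = \frac{1}{\left(120 - 11263\right) + 1298} = \frac{1}{-11143 + 1298} = \frac{1}{-9845} = - \frac{1}{9845}$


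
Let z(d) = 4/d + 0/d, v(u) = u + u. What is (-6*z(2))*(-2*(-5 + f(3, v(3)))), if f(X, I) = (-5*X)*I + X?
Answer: -2208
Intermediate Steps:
v(u) = 2*u
z(d) = 4/d (z(d) = 4/d + 0 = 4/d)
f(X, I) = X - 5*I*X (f(X, I) = -5*I*X + X = X - 5*I*X)
(-6*z(2))*(-2*(-5 + f(3, v(3)))) = (-24/2)*(-2*(-5 + 3*(1 - 10*3))) = (-24/2)*(-2*(-5 + 3*(1 - 5*6))) = (-6*2)*(-2*(-5 + 3*(1 - 30))) = -(-24)*(-5 + 3*(-29)) = -(-24)*(-5 - 87) = -(-24)*(-92) = -12*184 = -2208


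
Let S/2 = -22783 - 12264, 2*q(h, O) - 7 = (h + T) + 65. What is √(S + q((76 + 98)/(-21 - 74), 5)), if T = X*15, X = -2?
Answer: I*√632417090/95 ≈ 264.71*I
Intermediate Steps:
T = -30 (T = -2*15 = -30)
q(h, O) = 21 + h/2 (q(h, O) = 7/2 + ((h - 30) + 65)/2 = 7/2 + ((-30 + h) + 65)/2 = 7/2 + (35 + h)/2 = 7/2 + (35/2 + h/2) = 21 + h/2)
S = -70094 (S = 2*(-22783 - 12264) = 2*(-35047) = -70094)
√(S + q((76 + 98)/(-21 - 74), 5)) = √(-70094 + (21 + ((76 + 98)/(-21 - 74))/2)) = √(-70094 + (21 + (174/(-95))/2)) = √(-70094 + (21 + (174*(-1/95))/2)) = √(-70094 + (21 + (½)*(-174/95))) = √(-70094 + (21 - 87/95)) = √(-70094 + 1908/95) = √(-6657022/95) = I*√632417090/95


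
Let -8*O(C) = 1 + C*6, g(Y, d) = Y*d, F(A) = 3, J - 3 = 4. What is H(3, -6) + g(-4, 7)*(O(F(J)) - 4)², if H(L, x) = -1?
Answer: -18223/16 ≈ -1138.9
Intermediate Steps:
J = 7 (J = 3 + 4 = 7)
O(C) = -⅛ - 3*C/4 (O(C) = -(1 + C*6)/8 = -(1 + 6*C)/8 = -⅛ - 3*C/4)
H(3, -6) + g(-4, 7)*(O(F(J)) - 4)² = -1 + (-4*7)*((-⅛ - ¾*3) - 4)² = -1 - 28*((-⅛ - 9/4) - 4)² = -1 - 28*(-19/8 - 4)² = -1 - 28*(-51/8)² = -1 - 28*2601/64 = -1 - 18207/16 = -18223/16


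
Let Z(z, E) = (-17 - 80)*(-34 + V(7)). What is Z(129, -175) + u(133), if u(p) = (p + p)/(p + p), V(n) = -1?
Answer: 3396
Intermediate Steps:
Z(z, E) = 3395 (Z(z, E) = (-17 - 80)*(-34 - 1) = -97*(-35) = 3395)
u(p) = 1 (u(p) = (2*p)/((2*p)) = (2*p)*(1/(2*p)) = 1)
Z(129, -175) + u(133) = 3395 + 1 = 3396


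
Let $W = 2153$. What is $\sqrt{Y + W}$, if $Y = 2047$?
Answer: $10 \sqrt{42} \approx 64.807$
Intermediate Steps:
$\sqrt{Y + W} = \sqrt{2047 + 2153} = \sqrt{4200} = 10 \sqrt{42}$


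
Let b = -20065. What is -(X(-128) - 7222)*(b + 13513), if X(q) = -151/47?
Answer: -2224960920/47 ≈ -4.7340e+7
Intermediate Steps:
X(q) = -151/47 (X(q) = -151*1/47 = -151/47)
-(X(-128) - 7222)*(b + 13513) = -(-151/47 - 7222)*(-20065 + 13513) = -(-339585)*(-6552)/47 = -1*2224960920/47 = -2224960920/47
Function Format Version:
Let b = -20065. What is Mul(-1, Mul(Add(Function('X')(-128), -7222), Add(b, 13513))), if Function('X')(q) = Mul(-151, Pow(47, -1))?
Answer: Rational(-2224960920, 47) ≈ -4.7340e+7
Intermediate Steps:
Function('X')(q) = Rational(-151, 47) (Function('X')(q) = Mul(-151, Rational(1, 47)) = Rational(-151, 47))
Mul(-1, Mul(Add(Function('X')(-128), -7222), Add(b, 13513))) = Mul(-1, Mul(Add(Rational(-151, 47), -7222), Add(-20065, 13513))) = Mul(-1, Mul(Rational(-339585, 47), -6552)) = Mul(-1, Rational(2224960920, 47)) = Rational(-2224960920, 47)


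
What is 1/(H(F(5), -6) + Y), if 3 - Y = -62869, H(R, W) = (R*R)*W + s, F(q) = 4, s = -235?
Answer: 1/62541 ≈ 1.5989e-5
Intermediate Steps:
H(R, W) = -235 + W*R² (H(R, W) = (R*R)*W - 235 = R²*W - 235 = W*R² - 235 = -235 + W*R²)
Y = 62872 (Y = 3 - 1*(-62869) = 3 + 62869 = 62872)
1/(H(F(5), -6) + Y) = 1/((-235 - 6*4²) + 62872) = 1/((-235 - 6*16) + 62872) = 1/((-235 - 96) + 62872) = 1/(-331 + 62872) = 1/62541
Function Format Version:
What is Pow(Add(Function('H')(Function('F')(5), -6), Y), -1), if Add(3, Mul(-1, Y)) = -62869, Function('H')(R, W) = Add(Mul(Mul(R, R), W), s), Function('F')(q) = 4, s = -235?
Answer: Rational(1, 62541) ≈ 1.5989e-5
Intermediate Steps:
Function('H')(R, W) = Add(-235, Mul(W, Pow(R, 2))) (Function('H')(R, W) = Add(Mul(Mul(R, R), W), -235) = Add(Mul(Pow(R, 2), W), -235) = Add(Mul(W, Pow(R, 2)), -235) = Add(-235, Mul(W, Pow(R, 2))))
Y = 62872 (Y = Add(3, Mul(-1, -62869)) = Add(3, 62869) = 62872)
Pow(Add(Function('H')(Function('F')(5), -6), Y), -1) = Pow(Add(Add(-235, Mul(-6, Pow(4, 2))), 62872), -1) = Pow(Add(Add(-235, Mul(-6, 16)), 62872), -1) = Pow(Add(Add(-235, -96), 62872), -1) = Pow(Add(-331, 62872), -1) = Pow(62541, -1) = Rational(1, 62541)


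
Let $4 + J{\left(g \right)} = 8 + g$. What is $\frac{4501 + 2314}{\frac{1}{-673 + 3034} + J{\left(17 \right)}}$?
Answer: $\frac{16090215}{49582} \approx 324.52$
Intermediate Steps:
$J{\left(g \right)} = 4 + g$ ($J{\left(g \right)} = -4 + \left(8 + g\right) = 4 + g$)
$\frac{4501 + 2314}{\frac{1}{-673 + 3034} + J{\left(17 \right)}} = \frac{4501 + 2314}{\frac{1}{-673 + 3034} + \left(4 + 17\right)} = \frac{6815}{\frac{1}{2361} + 21} = \frac{6815}{\frac{49582}{2361}} = 6815 \cdot \frac{2361}{49582} = \frac{16090215}{49582}$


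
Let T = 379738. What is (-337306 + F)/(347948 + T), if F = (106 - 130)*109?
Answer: -169961/363843 ≈ -0.46713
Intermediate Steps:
F = -2616 (F = -24*109 = -2616)
(-337306 + F)/(347948 + T) = (-337306 - 2616)/(347948 + 379738) = -339922/727686 = -339922*1/727686 = -169961/363843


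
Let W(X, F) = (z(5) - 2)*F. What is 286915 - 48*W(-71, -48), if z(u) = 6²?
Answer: 365251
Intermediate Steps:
z(u) = 36
W(X, F) = 34*F (W(X, F) = (36 - 2)*F = 34*F)
286915 - 48*W(-71, -48) = 286915 - 48*34*(-48) = 286915 - 48*(-1632) = 286915 - 1*(-78336) = 286915 + 78336 = 365251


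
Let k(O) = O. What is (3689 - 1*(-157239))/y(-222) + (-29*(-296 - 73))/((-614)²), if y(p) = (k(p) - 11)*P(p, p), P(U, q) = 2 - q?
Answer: -1878459553/614880476 ≈ -3.0550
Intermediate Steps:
y(p) = (-11 + p)*(2 - p) (y(p) = (p - 11)*(2 - p) = (-11 + p)*(2 - p))
(3689 - 1*(-157239))/y(-222) + (-29*(-296 - 73))/((-614)²) = (3689 - 1*(-157239))/((-(-11 - 222)*(-2 - 222))) + (-29*(-296 - 73))/((-614)²) = (3689 + 157239)/((-1*(-233)*(-224))) - 29*(-369)/376996 = 160928/(-52192) + 10701*(1/376996) = 160928*(-1/52192) + 10701/376996 = -5029/1631 + 10701/376996 = -1878459553/614880476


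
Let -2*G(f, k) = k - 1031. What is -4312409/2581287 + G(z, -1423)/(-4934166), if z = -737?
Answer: -7093769701681/4245499517214 ≈ -1.6709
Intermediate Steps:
G(f, k) = 1031/2 - k/2 (G(f, k) = -(k - 1031)/2 = -(-1031 + k)/2 = 1031/2 - k/2)
-4312409/2581287 + G(z, -1423)/(-4934166) = -4312409/2581287 + (1031/2 - ½*(-1423))/(-4934166) = -4312409*1/2581287 + (1031/2 + 1423/2)*(-1/4934166) = -4312409/2581287 + 1227*(-1/4934166) = -4312409/2581287 - 409/1644722 = -7093769701681/4245499517214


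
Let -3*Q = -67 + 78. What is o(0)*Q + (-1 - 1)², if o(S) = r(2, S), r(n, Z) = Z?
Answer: 4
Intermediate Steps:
o(S) = S
Q = -11/3 (Q = -(-67 + 78)/3 = -⅓*11 = -11/3 ≈ -3.6667)
o(0)*Q + (-1 - 1)² = 0*(-11/3) + (-1 - 1)² = 0 + (-2)² = 0 + 4 = 4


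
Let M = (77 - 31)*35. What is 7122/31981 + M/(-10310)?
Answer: 2193841/32972411 ≈ 0.066536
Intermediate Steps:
M = 1610 (M = 46*35 = 1610)
7122/31981 + M/(-10310) = 7122/31981 + 1610/(-10310) = 7122*(1/31981) + 1610*(-1/10310) = 7122/31981 - 161/1031 = 2193841/32972411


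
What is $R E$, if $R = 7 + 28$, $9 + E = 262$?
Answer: $8855$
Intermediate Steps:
$E = 253$ ($E = -9 + 262 = 253$)
$R = 35$
$R E = 35 \cdot 253 = 8855$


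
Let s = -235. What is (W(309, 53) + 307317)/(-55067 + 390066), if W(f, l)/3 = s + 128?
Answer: 306996/334999 ≈ 0.91641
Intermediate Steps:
W(f, l) = -321 (W(f, l) = 3*(-235 + 128) = 3*(-107) = -321)
(W(309, 53) + 307317)/(-55067 + 390066) = (-321 + 307317)/(-55067 + 390066) = 306996/334999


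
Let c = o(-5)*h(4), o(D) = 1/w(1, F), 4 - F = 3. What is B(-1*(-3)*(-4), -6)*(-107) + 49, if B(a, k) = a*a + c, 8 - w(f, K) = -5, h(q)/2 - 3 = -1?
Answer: -200095/13 ≈ -15392.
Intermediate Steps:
F = 1 (F = 4 - 1*3 = 4 - 3 = 1)
h(q) = 4 (h(q) = 6 + 2*(-1) = 6 - 2 = 4)
w(f, K) = 13 (w(f, K) = 8 - 1*(-5) = 8 + 5 = 13)
o(D) = 1/13
c = 4/13 (c = (1/13)*4 = 4/13 ≈ 0.30769)
B(a, k) = 4/13 + a² (B(a, k) = a*a + 4/13 = a² + 4/13 = 4/13 + a²)
B(-1*(-3)*(-4), -6)*(-107) + 49 = (4/13 + (-1*(-3)*(-4))²)*(-107) + 49 = (4/13 + (3*(-4))²)*(-107) + 49 = (4/13 + (-12)²)*(-107) + 49 = (4/13 + 144)*(-107) + 49 = (1876/13)*(-107) + 49 = -200732/13 + 49 = -200095/13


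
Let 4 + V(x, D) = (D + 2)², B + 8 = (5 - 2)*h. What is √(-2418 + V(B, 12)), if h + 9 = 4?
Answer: I*√2226 ≈ 47.18*I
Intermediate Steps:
h = -5 (h = -9 + 4 = -5)
B = -23 (B = -8 + (5 - 2)*(-5) = -8 + 3*(-5) = -8 - 15 = -23)
V(x, D) = -4 + (2 + D)² (V(x, D) = -4 + (D + 2)² = -4 + (2 + D)²)
√(-2418 + V(B, 12)) = √(-2418 + 12*(4 + 12)) = √(-2418 + 12*16) = √(-2418 + 192) = √(-2226) = I*√2226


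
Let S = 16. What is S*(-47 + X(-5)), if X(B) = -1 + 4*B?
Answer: -1088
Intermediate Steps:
S*(-47 + X(-5)) = 16*(-47 + (-1 + 4*(-5))) = 16*(-47 + (-1 - 20)) = 16*(-47 - 21) = 16*(-68) = -1088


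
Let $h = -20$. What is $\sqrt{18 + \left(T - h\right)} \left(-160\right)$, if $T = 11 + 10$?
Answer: $- 160 \sqrt{59} \approx -1229.0$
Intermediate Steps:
$T = 21$
$\sqrt{18 + \left(T - h\right)} \left(-160\right) = \sqrt{18 + \left(21 - -20\right)} \left(-160\right) = \sqrt{18 + \left(21 + 20\right)} \left(-160\right) = \sqrt{18 + 41} \left(-160\right) = \sqrt{59} \left(-160\right) = - 160 \sqrt{59}$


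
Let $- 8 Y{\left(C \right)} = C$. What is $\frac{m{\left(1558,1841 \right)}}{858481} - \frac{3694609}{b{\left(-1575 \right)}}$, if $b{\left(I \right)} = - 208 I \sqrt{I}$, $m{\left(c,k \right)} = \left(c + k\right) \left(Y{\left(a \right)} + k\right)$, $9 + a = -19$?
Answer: $\frac{12538911}{1716962} + \frac{3694609 i \sqrt{7}}{34398000} \approx 7.303 + 0.28417 i$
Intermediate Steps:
$a = -28$ ($a = -9 - 19 = -28$)
$Y{\left(C \right)} = - \frac{C}{8}$
$m{\left(c,k \right)} = \left(\frac{7}{2} + k\right) \left(c + k\right)$ ($m{\left(c,k \right)} = \left(c + k\right) \left(\left(- \frac{1}{8}\right) \left(-28\right) + k\right) = \left(c + k\right) \left(\frac{7}{2} + k\right) = \left(\frac{7}{2} + k\right) \left(c + k\right)$)
$b{\left(I \right)} = - 208 I^{\frac{3}{2}}$
$\frac{m{\left(1558,1841 \right)}}{858481} - \frac{3694609}{b{\left(-1575 \right)}} = \frac{1841^{2} + \frac{7}{2} \cdot 1558 + \frac{7}{2} \cdot 1841 + 1558 \cdot 1841}{858481} - \frac{3694609}{\left(-208\right) \left(-1575\right)^{\frac{3}{2}}} = \left(3389281 + 5453 + \frac{12887}{2} + 2868278\right) \frac{1}{858481} - \frac{3694609}{\left(-208\right) \left(- 23625 i \sqrt{7}\right)} = \frac{12538911}{2} \cdot \frac{1}{858481} - \frac{3694609}{4914000 i \sqrt{7}} = \frac{12538911}{1716962} - 3694609 \left(- \frac{i \sqrt{7}}{34398000}\right) = \frac{12538911}{1716962} + \frac{3694609 i \sqrt{7}}{34398000}$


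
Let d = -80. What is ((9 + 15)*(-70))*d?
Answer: 134400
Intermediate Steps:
((9 + 15)*(-70))*d = ((9 + 15)*(-70))*(-80) = (24*(-70))*(-80) = -1680*(-80) = 134400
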